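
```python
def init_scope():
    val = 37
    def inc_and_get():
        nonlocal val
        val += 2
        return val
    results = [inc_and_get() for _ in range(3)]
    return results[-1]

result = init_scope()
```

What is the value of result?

Step 1: val = 37.
Step 2: Three calls to inc_and_get(), each adding 2.
Step 3: Last value = 37 + 2 * 3 = 43

The answer is 43.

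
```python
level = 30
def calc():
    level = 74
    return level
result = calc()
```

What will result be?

Step 1: Global level = 30.
Step 2: calc() creates local level = 74, shadowing the global.
Step 3: Returns local level = 74. result = 74

The answer is 74.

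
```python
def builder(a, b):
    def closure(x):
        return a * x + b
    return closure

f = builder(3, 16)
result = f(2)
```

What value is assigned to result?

Step 1: builder(3, 16) captures a = 3, b = 16.
Step 2: f(2) computes 3 * 2 + 16 = 22.
Step 3: result = 22

The answer is 22.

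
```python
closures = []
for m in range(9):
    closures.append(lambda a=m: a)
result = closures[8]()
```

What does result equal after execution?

Step 1: Default argument a=m captures m's value at each iteration.
Step 2: closures[8] captured a = 8 when m was 8.
Step 3: result = 8

The answer is 8.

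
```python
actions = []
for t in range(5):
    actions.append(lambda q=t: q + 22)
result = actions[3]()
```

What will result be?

Step 1: Default argument q=t captures t's value at definition time.
Step 2: actions[3] was defined when t = 3, so q defaults to 3.
Step 3: result = 3 + 22 = 25 (default arg fixes the late binding issue)

The answer is 25.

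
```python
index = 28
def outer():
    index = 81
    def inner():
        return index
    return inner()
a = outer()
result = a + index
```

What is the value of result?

Step 1: outer() has local index = 81. inner() reads from enclosing.
Step 2: outer() returns 81. Global index = 28 unchanged.
Step 3: result = 81 + 28 = 109

The answer is 109.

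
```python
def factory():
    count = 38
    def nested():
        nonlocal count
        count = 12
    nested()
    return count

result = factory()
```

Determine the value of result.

Step 1: factory() sets count = 38.
Step 2: nested() uses nonlocal to reassign count = 12.
Step 3: result = 12

The answer is 12.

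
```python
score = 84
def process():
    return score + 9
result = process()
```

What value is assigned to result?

Step 1: score = 84 is defined globally.
Step 2: process() looks up score from global scope = 84, then computes 84 + 9 = 93.
Step 3: result = 93

The answer is 93.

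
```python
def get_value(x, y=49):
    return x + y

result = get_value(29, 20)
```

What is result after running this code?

Step 1: get_value(29, 20) overrides default y with 20.
Step 2: Returns 29 + 20 = 49.
Step 3: result = 49

The answer is 49.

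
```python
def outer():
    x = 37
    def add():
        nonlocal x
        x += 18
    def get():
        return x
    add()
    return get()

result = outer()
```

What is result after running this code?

Step 1: x = 37. add() modifies it via nonlocal, get() reads it.
Step 2: add() makes x = 37 + 18 = 55.
Step 3: get() returns 55. result = 55

The answer is 55.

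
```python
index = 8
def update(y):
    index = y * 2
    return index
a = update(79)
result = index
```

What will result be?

Step 1: Global index = 8.
Step 2: update(79) creates local index = 79 * 2 = 158.
Step 3: Global index unchanged because no global keyword. result = 8

The answer is 8.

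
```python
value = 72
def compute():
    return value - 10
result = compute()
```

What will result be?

Step 1: value = 72 is defined globally.
Step 2: compute() looks up value from global scope = 72, then computes 72 - 10 = 62.
Step 3: result = 62

The answer is 62.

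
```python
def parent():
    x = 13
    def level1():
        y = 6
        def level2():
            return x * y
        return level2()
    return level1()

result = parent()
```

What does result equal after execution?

Step 1: x = 13 in parent. y = 6 in level1.
Step 2: level2() reads x = 13 and y = 6 from enclosing scopes.
Step 3: result = 13 * 6 = 78

The answer is 78.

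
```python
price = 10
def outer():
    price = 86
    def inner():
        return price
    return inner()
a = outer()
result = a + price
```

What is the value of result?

Step 1: outer() has local price = 86. inner() reads from enclosing.
Step 2: outer() returns 86. Global price = 10 unchanged.
Step 3: result = 86 + 10 = 96

The answer is 96.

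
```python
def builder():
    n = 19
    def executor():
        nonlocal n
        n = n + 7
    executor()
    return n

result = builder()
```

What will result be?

Step 1: builder() sets n = 19.
Step 2: executor() uses nonlocal to modify n in builder's scope: n = 19 + 7 = 26.
Step 3: builder() returns the modified n = 26

The answer is 26.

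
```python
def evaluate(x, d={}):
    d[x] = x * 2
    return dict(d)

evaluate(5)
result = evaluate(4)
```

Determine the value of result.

Step 1: Mutable default dict is shared across calls.
Step 2: First call adds 5: 10. Second call adds 4: 8.
Step 3: result = {5: 10, 4: 8}

The answer is {5: 10, 4: 8}.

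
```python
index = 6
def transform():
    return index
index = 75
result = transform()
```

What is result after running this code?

Step 1: index is first set to 6, then reassigned to 75.
Step 2: transform() is called after the reassignment, so it looks up the current global index = 75.
Step 3: result = 75

The answer is 75.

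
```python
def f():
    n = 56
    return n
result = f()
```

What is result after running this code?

Step 1: f() defines n = 56 in its local scope.
Step 2: return n finds the local variable n = 56.
Step 3: result = 56

The answer is 56.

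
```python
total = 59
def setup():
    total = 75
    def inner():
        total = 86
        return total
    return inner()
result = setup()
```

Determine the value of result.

Step 1: Three scopes define total: global (59), setup (75), inner (86).
Step 2: inner() has its own local total = 86, which shadows both enclosing and global.
Step 3: result = 86 (local wins in LEGB)

The answer is 86.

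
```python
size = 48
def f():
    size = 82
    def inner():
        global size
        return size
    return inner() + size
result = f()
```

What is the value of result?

Step 1: Global size = 48. f() shadows with local size = 82.
Step 2: inner() uses global keyword, so inner() returns global size = 48.
Step 3: f() returns 48 + 82 = 130

The answer is 130.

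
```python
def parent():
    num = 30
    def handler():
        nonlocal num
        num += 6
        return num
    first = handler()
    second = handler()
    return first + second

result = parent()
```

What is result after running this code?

Step 1: num starts at 30.
Step 2: First call: num = 30 + 6 = 36, returns 36.
Step 3: Second call: num = 36 + 6 = 42, returns 42.
Step 4: result = 36 + 42 = 78

The answer is 78.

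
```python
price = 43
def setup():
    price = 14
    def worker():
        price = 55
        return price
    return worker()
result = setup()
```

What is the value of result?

Step 1: Three scopes define price: global (43), setup (14), worker (55).
Step 2: worker() has its own local price = 55, which shadows both enclosing and global.
Step 3: result = 55 (local wins in LEGB)

The answer is 55.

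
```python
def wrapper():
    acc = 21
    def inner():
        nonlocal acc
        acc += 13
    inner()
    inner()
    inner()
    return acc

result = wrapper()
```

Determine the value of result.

Step 1: acc starts at 21.
Step 2: inner() is called 3 times, each adding 13.
Step 3: acc = 21 + 13 * 3 = 60

The answer is 60.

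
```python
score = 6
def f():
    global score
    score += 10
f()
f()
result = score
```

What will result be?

Step 1: score = 6.
Step 2: First f(): score = 6 + 10 = 16.
Step 3: Second f(): score = 16 + 10 = 26. result = 26

The answer is 26.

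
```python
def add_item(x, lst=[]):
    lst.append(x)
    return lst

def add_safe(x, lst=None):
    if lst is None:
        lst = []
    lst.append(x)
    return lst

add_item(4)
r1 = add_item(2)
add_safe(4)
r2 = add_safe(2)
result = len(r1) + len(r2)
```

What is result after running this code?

Step 1: add_item shares mutable default: after 2 calls, lst = [4, 2], len = 2.
Step 2: add_safe creates fresh list each time: r2 = [2], len = 1.
Step 3: result = 2 + 1 = 3

The answer is 3.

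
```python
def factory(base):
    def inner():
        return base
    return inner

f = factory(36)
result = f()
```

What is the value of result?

Step 1: factory(36) creates closure capturing base = 36.
Step 2: f() returns the captured base = 36.
Step 3: result = 36

The answer is 36.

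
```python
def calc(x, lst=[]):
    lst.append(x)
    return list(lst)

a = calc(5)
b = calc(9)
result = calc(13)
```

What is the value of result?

Step 1: Default list is shared. list() creates copies for return values.
Step 2: Internal list grows: [5] -> [5, 9] -> [5, 9, 13].
Step 3: result = [5, 9, 13]

The answer is [5, 9, 13].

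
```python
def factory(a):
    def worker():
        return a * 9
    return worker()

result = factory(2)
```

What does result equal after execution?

Step 1: factory(2) binds parameter a = 2.
Step 2: worker() accesses a = 2 from enclosing scope.
Step 3: result = 2 * 9 = 18

The answer is 18.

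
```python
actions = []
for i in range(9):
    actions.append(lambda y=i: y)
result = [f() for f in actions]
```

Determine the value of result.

Step 1: Default arg y=i captures i at each iteration.
Step 2: Each lambda has its own default: 0, 1, ..., 8.
Step 3: result = [0, 1, 2, 3, 4, 5, 6, 7, 8]

The answer is [0, 1, 2, 3, 4, 5, 6, 7, 8].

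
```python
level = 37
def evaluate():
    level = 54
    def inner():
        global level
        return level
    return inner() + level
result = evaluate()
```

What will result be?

Step 1: Global level = 37. evaluate() shadows with local level = 54.
Step 2: inner() uses global keyword, so inner() returns global level = 37.
Step 3: evaluate() returns 37 + 54 = 91

The answer is 91.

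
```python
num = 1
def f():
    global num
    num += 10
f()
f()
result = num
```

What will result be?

Step 1: num = 1.
Step 2: First f(): num = 1 + 10 = 11.
Step 3: Second f(): num = 11 + 10 = 21. result = 21

The answer is 21.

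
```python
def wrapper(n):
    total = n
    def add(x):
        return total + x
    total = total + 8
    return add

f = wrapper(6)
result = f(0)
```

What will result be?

Step 1: wrapper(6) sets total = 6, then total = 6 + 8 = 14.
Step 2: Closures capture by reference, so add sees total = 14.
Step 3: f(0) returns 14 + 0 = 14

The answer is 14.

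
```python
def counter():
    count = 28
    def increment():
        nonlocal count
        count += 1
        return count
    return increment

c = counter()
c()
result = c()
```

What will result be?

Step 1: counter() creates closure with count = 28.
Step 2: Each c() call increments count via nonlocal. After 2 calls: 28 + 2 = 30.
Step 3: result = 30

The answer is 30.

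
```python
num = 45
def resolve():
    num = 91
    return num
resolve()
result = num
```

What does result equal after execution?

Step 1: Global num = 45.
Step 2: resolve() creates local num = 91 (shadow, not modification).
Step 3: After resolve() returns, global num is unchanged. result = 45

The answer is 45.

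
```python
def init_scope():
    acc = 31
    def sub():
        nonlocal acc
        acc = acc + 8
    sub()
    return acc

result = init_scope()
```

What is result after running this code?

Step 1: init_scope() sets acc = 31.
Step 2: sub() uses nonlocal to modify acc in init_scope's scope: acc = 31 + 8 = 39.
Step 3: init_scope() returns the modified acc = 39

The answer is 39.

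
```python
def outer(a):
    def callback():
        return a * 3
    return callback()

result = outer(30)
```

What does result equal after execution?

Step 1: outer(30) binds parameter a = 30.
Step 2: callback() accesses a = 30 from enclosing scope.
Step 3: result = 30 * 3 = 90

The answer is 90.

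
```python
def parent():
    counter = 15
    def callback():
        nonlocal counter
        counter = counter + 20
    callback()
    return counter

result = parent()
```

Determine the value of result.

Step 1: parent() sets counter = 15.
Step 2: callback() uses nonlocal to modify counter in parent's scope: counter = 15 + 20 = 35.
Step 3: parent() returns the modified counter = 35

The answer is 35.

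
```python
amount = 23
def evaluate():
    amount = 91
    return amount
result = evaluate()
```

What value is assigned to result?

Step 1: Global amount = 23.
Step 2: evaluate() creates local amount = 91, shadowing the global.
Step 3: Returns local amount = 91. result = 91

The answer is 91.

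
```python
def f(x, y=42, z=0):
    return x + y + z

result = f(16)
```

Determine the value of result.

Step 1: f(16) uses defaults y = 42, z = 0.
Step 2: Returns 16 + 42 + 0 = 58.
Step 3: result = 58

The answer is 58.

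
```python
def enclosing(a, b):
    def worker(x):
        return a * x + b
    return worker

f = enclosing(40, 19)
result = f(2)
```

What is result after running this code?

Step 1: enclosing(40, 19) captures a = 40, b = 19.
Step 2: f(2) computes 40 * 2 + 19 = 99.
Step 3: result = 99

The answer is 99.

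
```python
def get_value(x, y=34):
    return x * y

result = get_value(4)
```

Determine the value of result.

Step 1: get_value(4) uses default y = 34.
Step 2: Returns 4 * 34 = 136.
Step 3: result = 136

The answer is 136.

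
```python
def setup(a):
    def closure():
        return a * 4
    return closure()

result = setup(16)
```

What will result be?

Step 1: setup(16) binds parameter a = 16.
Step 2: closure() accesses a = 16 from enclosing scope.
Step 3: result = 16 * 4 = 64

The answer is 64.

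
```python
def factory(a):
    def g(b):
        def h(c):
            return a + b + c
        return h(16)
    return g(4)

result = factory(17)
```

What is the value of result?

Step 1: a = 17, b = 4, c = 16 across three nested scopes.
Step 2: h() accesses all three via LEGB rule.
Step 3: result = 17 + 4 + 16 = 37

The answer is 37.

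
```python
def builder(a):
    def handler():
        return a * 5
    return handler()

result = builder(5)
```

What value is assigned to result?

Step 1: builder(5) binds parameter a = 5.
Step 2: handler() accesses a = 5 from enclosing scope.
Step 3: result = 5 * 5 = 25

The answer is 25.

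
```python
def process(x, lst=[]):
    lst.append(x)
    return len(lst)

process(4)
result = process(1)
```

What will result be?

Step 1: Mutable default list persists between calls.
Step 2: First call: lst = [4], len = 1. Second call: lst = [4, 1], len = 2.
Step 3: result = 2

The answer is 2.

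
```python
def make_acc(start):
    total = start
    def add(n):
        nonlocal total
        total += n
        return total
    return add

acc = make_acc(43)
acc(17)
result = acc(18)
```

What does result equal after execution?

Step 1: make_acc(43) creates closure with total = 43.
Step 2: First acc(17): total = 43 + 17 = 60.
Step 3: Second acc(18): total = 60 + 18 = 78. result = 78

The answer is 78.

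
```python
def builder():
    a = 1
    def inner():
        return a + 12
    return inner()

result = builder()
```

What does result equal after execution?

Step 1: builder() defines a = 1.
Step 2: inner() reads a = 1 from enclosing scope, returns 1 + 12 = 13.
Step 3: result = 13

The answer is 13.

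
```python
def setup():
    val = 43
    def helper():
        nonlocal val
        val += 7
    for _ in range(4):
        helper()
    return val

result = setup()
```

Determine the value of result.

Step 1: val = 43.
Step 2: helper() is called 4 times in a loop, each adding 7 via nonlocal.
Step 3: val = 43 + 7 * 4 = 71

The answer is 71.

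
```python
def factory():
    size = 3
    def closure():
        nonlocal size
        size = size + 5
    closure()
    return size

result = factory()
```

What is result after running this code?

Step 1: factory() sets size = 3.
Step 2: closure() uses nonlocal to modify size in factory's scope: size = 3 + 5 = 8.
Step 3: factory() returns the modified size = 8

The answer is 8.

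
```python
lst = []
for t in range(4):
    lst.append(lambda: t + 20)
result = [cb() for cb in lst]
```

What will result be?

Step 1: All lambdas capture t by reference. After the loop, t = 3.
Step 2: Each call returns 3 + 20 = 23.
Step 3: result = [23, 23, 23, 23]

The answer is [23, 23, 23, 23].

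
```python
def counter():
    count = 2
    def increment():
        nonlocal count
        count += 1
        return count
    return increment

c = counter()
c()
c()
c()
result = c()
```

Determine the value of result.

Step 1: counter() creates closure with count = 2.
Step 2: Each c() call increments count via nonlocal. After 4 calls: 2 + 4 = 6.
Step 3: result = 6

The answer is 6.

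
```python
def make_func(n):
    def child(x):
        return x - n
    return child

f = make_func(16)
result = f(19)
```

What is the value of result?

Step 1: make_func(16) creates a closure capturing n = 16.
Step 2: f(19) computes 19 - 16 = 3.
Step 3: result = 3

The answer is 3.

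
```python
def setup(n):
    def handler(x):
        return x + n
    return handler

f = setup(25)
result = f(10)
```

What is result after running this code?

Step 1: setup(25) creates a closure that captures n = 25.
Step 2: f(10) calls the closure with x = 10, returning 10 + 25 = 35.
Step 3: result = 35

The answer is 35.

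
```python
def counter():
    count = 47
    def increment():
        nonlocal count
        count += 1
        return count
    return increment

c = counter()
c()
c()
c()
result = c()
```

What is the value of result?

Step 1: counter() creates closure with count = 47.
Step 2: Each c() call increments count via nonlocal. After 4 calls: 47 + 4 = 51.
Step 3: result = 51

The answer is 51.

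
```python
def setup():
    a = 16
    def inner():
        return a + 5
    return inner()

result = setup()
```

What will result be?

Step 1: setup() defines a = 16.
Step 2: inner() reads a = 16 from enclosing scope, returns 16 + 5 = 21.
Step 3: result = 21

The answer is 21.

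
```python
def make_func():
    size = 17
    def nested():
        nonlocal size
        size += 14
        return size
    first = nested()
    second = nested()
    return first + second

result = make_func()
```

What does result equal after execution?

Step 1: size starts at 17.
Step 2: First call: size = 17 + 14 = 31, returns 31.
Step 3: Second call: size = 31 + 14 = 45, returns 45.
Step 4: result = 31 + 45 = 76

The answer is 76.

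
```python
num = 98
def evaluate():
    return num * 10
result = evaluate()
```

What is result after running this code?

Step 1: num = 98 is defined globally.
Step 2: evaluate() looks up num from global scope = 98, then computes 98 * 10 = 980.
Step 3: result = 980

The answer is 980.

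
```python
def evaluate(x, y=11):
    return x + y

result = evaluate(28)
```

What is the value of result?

Step 1: evaluate(28) uses default y = 11.
Step 2: Returns 28 + 11 = 39.
Step 3: result = 39

The answer is 39.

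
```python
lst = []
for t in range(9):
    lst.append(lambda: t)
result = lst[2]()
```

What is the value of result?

Step 1: The loop creates 9 lambdas, all referencing the same variable t.
Step 2: After the loop, t = 8 (final value).
Step 3: lst[2]() looks up t at call time and finds 8. This is the late binding gotcha. result = 8

The answer is 8.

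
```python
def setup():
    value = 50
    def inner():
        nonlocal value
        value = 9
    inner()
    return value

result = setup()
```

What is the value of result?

Step 1: setup() sets value = 50.
Step 2: inner() uses nonlocal to reassign value = 9.
Step 3: result = 9

The answer is 9.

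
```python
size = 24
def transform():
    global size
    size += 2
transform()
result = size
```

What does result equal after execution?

Step 1: size = 24 globally.
Step 2: transform() modifies global size: size += 2 = 26.
Step 3: result = 26

The answer is 26.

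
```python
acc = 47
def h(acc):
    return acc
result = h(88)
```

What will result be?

Step 1: Global acc = 47.
Step 2: h(88) takes parameter acc = 88, which shadows the global.
Step 3: result = 88

The answer is 88.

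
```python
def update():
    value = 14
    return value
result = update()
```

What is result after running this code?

Step 1: update() defines value = 14 in its local scope.
Step 2: return value finds the local variable value = 14.
Step 3: result = 14

The answer is 14.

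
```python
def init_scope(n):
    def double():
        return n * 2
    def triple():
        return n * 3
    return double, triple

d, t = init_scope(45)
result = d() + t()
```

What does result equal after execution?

Step 1: Both closures capture the same n = 45.
Step 2: d() = 45 * 2 = 90, t() = 45 * 3 = 135.
Step 3: result = 90 + 135 = 225

The answer is 225.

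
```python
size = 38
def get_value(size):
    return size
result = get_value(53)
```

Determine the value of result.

Step 1: Global size = 38.
Step 2: get_value(53) takes parameter size = 53, which shadows the global.
Step 3: result = 53

The answer is 53.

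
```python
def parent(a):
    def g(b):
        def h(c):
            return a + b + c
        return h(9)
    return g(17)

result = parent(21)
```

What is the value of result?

Step 1: a = 21, b = 17, c = 9 across three nested scopes.
Step 2: h() accesses all three via LEGB rule.
Step 3: result = 21 + 17 + 9 = 47

The answer is 47.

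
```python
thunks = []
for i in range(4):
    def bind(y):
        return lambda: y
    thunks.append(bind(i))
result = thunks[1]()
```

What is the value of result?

Step 1: bind(i) creates a new scope capturing y = i at call time.
Step 2: thunks[1] = bind(1), so its lambda captures y = 1.
Step 3: result = 1 (closure factory fixes late binding)

The answer is 1.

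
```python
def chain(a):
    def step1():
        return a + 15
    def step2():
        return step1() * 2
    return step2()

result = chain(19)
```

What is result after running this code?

Step 1: chain(19) captures a = 19.
Step 2: step2() calls step1() which returns 19 + 15 = 34.
Step 3: step2() returns 34 * 2 = 68

The answer is 68.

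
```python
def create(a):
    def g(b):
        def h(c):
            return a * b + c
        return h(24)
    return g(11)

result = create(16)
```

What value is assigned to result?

Step 1: a = 16, b = 11, c = 24.
Step 2: h() computes a * b + c = 16 * 11 + 24 = 200.
Step 3: result = 200

The answer is 200.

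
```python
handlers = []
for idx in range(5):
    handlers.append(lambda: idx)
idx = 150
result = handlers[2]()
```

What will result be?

Step 1: Lambdas capture the variable idx by reference, not by value.
Step 2: After the loop, idx is reassigned to 150.
Step 3: handlers[2]() looks up the current idx = 150. result = 150

The answer is 150.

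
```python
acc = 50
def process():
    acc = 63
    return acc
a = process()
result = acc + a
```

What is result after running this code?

Step 1: Global acc = 50. process() returns local acc = 63.
Step 2: a = 63. Global acc still = 50.
Step 3: result = 50 + 63 = 113

The answer is 113.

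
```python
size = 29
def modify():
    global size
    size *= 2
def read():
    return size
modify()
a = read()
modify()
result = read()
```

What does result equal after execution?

Step 1: size = 29.
Step 2: First modify(): size = 29 * 2 = 58.
Step 3: Second modify(): size = 58 * 2 = 116.
Step 4: read() returns 116

The answer is 116.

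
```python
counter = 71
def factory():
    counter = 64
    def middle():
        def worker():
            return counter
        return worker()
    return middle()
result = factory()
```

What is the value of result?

Step 1: factory() defines counter = 64. middle() and worker() have no local counter.
Step 2: worker() checks local (none), enclosing middle() (none), enclosing factory() and finds counter = 64.
Step 3: result = 64

The answer is 64.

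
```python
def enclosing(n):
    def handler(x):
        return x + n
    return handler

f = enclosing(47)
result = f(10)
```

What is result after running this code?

Step 1: enclosing(47) creates a closure that captures n = 47.
Step 2: f(10) calls the closure with x = 10, returning 10 + 47 = 57.
Step 3: result = 57

The answer is 57.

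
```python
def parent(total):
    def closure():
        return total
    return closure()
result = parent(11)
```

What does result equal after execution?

Step 1: parent(11) binds parameter total = 11.
Step 2: closure() looks up total in enclosing scope and finds the parameter total = 11.
Step 3: result = 11

The answer is 11.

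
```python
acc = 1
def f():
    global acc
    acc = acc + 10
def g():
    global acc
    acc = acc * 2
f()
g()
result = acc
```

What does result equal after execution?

Step 1: acc = 1.
Step 2: f() adds 10: acc = 1 + 10 = 11.
Step 3: g() doubles: acc = 11 * 2 = 22.
Step 4: result = 22

The answer is 22.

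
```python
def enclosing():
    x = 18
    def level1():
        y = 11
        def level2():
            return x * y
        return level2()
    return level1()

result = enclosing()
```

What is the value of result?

Step 1: x = 18 in enclosing. y = 11 in level1.
Step 2: level2() reads x = 18 and y = 11 from enclosing scopes.
Step 3: result = 18 * 11 = 198

The answer is 198.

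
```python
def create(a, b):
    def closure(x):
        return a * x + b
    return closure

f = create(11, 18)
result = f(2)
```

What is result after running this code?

Step 1: create(11, 18) captures a = 11, b = 18.
Step 2: f(2) computes 11 * 2 + 18 = 40.
Step 3: result = 40

The answer is 40.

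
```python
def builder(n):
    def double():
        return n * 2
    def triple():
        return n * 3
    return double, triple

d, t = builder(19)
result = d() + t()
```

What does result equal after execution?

Step 1: Both closures capture the same n = 19.
Step 2: d() = 19 * 2 = 38, t() = 19 * 3 = 57.
Step 3: result = 38 + 57 = 95

The answer is 95.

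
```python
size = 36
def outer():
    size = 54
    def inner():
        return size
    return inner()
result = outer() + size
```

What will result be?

Step 1: Global size = 36. outer() shadows with size = 54.
Step 2: inner() returns enclosing size = 54. outer() = 54.
Step 3: result = 54 + global size (36) = 90

The answer is 90.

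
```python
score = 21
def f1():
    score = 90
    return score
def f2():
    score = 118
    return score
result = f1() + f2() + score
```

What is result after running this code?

Step 1: Each function shadows global score with its own local.
Step 2: f1() returns 90, f2() returns 118.
Step 3: Global score = 21 is unchanged. result = 90 + 118 + 21 = 229

The answer is 229.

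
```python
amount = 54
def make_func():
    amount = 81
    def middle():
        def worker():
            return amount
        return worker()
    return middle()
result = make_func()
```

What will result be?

Step 1: make_func() defines amount = 81. middle() and worker() have no local amount.
Step 2: worker() checks local (none), enclosing middle() (none), enclosing make_func() and finds amount = 81.
Step 3: result = 81

The answer is 81.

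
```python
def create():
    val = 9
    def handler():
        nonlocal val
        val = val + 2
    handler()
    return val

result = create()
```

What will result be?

Step 1: create() sets val = 9.
Step 2: handler() uses nonlocal to modify val in create's scope: val = 9 + 2 = 11.
Step 3: create() returns the modified val = 11

The answer is 11.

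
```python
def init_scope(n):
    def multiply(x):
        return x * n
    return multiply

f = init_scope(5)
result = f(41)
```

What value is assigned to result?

Step 1: init_scope(5) returns multiply closure with n = 5.
Step 2: f(41) computes 41 * 5 = 205.
Step 3: result = 205

The answer is 205.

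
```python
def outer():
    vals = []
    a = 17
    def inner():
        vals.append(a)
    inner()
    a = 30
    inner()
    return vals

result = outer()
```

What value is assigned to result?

Step 1: a = 17. inner() appends current a to vals.
Step 2: First inner(): appends 17. Then a = 30.
Step 3: Second inner(): appends 30 (closure sees updated a). result = [17, 30]

The answer is [17, 30].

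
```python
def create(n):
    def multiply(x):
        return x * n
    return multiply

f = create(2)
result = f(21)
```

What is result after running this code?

Step 1: create(2) returns multiply closure with n = 2.
Step 2: f(21) computes 21 * 2 = 42.
Step 3: result = 42

The answer is 42.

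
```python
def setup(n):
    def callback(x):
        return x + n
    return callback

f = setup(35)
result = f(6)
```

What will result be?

Step 1: setup(35) creates a closure that captures n = 35.
Step 2: f(6) calls the closure with x = 6, returning 6 + 35 = 41.
Step 3: result = 41

The answer is 41.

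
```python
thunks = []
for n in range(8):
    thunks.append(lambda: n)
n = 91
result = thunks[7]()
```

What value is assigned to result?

Step 1: Lambdas capture the variable n by reference, not by value.
Step 2: After the loop, n is reassigned to 91.
Step 3: thunks[7]() looks up the current n = 91. result = 91

The answer is 91.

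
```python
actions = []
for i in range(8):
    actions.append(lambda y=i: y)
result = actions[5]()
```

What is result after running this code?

Step 1: Default argument y=i captures i's value at each iteration.
Step 2: actions[5] captured y = 5 when i was 5.
Step 3: result = 5

The answer is 5.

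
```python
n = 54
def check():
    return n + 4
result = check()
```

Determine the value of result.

Step 1: n = 54 is defined globally.
Step 2: check() looks up n from global scope = 54, then computes 54 + 4 = 58.
Step 3: result = 58

The answer is 58.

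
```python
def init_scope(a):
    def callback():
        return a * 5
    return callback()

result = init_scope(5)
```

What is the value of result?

Step 1: init_scope(5) binds parameter a = 5.
Step 2: callback() accesses a = 5 from enclosing scope.
Step 3: result = 5 * 5 = 25

The answer is 25.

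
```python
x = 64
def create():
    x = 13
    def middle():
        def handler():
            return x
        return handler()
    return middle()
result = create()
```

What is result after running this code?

Step 1: create() defines x = 13. middle() and handler() have no local x.
Step 2: handler() checks local (none), enclosing middle() (none), enclosing create() and finds x = 13.
Step 3: result = 13

The answer is 13.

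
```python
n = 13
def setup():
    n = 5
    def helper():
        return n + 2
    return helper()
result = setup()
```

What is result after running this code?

Step 1: setup() shadows global n with n = 5.
Step 2: helper() finds n = 5 in enclosing scope, computes 5 + 2 = 7.
Step 3: result = 7

The answer is 7.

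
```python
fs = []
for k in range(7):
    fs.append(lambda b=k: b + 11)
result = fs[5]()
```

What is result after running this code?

Step 1: Default argument b=k captures k's value at definition time.
Step 2: fs[5] was defined when k = 5, so b defaults to 5.
Step 3: result = 5 + 11 = 16 (default arg fixes the late binding issue)

The answer is 16.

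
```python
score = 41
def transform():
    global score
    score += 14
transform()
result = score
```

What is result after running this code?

Step 1: score = 41 globally.
Step 2: transform() modifies global score: score += 14 = 55.
Step 3: result = 55

The answer is 55.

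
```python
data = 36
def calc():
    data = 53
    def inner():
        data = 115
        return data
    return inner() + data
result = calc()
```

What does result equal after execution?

Step 1: calc() has local data = 53. inner() has local data = 115.
Step 2: inner() returns its local data = 115.
Step 3: calc() returns 115 + its own data (53) = 168

The answer is 168.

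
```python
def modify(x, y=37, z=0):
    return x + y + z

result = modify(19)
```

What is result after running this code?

Step 1: modify(19) uses defaults y = 37, z = 0.
Step 2: Returns 19 + 37 + 0 = 56.
Step 3: result = 56

The answer is 56.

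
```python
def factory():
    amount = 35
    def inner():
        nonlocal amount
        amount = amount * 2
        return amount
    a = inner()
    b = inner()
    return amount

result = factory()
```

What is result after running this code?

Step 1: amount starts at 35.
Step 2: First inner(): amount = 35 * 2 = 70.
Step 3: Second inner(): amount = 70 * 2 = 140.
Step 4: result = 140

The answer is 140.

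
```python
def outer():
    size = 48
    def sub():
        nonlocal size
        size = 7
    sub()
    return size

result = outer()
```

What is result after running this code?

Step 1: outer() sets size = 48.
Step 2: sub() uses nonlocal to reassign size = 7.
Step 3: result = 7

The answer is 7.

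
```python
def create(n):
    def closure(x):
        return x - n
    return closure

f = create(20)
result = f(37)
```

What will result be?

Step 1: create(20) creates a closure capturing n = 20.
Step 2: f(37) computes 37 - 20 = 17.
Step 3: result = 17

The answer is 17.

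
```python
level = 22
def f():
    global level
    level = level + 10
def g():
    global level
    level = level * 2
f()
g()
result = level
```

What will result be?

Step 1: level = 22.
Step 2: f() adds 10: level = 22 + 10 = 32.
Step 3: g() doubles: level = 32 * 2 = 64.
Step 4: result = 64

The answer is 64.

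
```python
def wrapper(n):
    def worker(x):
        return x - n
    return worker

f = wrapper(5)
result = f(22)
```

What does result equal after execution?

Step 1: wrapper(5) creates a closure capturing n = 5.
Step 2: f(22) computes 22 - 5 = 17.
Step 3: result = 17

The answer is 17.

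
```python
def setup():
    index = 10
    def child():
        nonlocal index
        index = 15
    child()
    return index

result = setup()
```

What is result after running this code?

Step 1: setup() sets index = 10.
Step 2: child() uses nonlocal to reassign index = 15.
Step 3: result = 15

The answer is 15.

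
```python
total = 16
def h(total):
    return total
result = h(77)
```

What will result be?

Step 1: Global total = 16.
Step 2: h(77) takes parameter total = 77, which shadows the global.
Step 3: result = 77

The answer is 77.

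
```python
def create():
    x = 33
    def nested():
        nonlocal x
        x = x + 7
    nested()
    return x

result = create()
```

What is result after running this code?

Step 1: create() sets x = 33.
Step 2: nested() uses nonlocal to modify x in create's scope: x = 33 + 7 = 40.
Step 3: create() returns the modified x = 40

The answer is 40.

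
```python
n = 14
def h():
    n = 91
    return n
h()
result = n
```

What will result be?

Step 1: Global n = 14.
Step 2: h() creates local n = 91 (shadow, not modification).
Step 3: After h() returns, global n is unchanged. result = 14

The answer is 14.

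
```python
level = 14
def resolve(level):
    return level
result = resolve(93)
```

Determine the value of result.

Step 1: Global level = 14.
Step 2: resolve(93) takes parameter level = 93, which shadows the global.
Step 3: result = 93

The answer is 93.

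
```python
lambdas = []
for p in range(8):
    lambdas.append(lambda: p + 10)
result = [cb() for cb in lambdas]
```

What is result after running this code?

Step 1: All lambdas capture p by reference. After the loop, p = 7.
Step 2: Each call returns 7 + 10 = 17.
Step 3: result = [17, 17, 17, 17, 17, 17, 17, 17]

The answer is [17, 17, 17, 17, 17, 17, 17, 17].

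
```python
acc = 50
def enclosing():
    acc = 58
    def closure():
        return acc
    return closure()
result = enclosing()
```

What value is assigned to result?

Step 1: acc = 50 globally, but enclosing() defines acc = 58 locally.
Step 2: closure() looks up acc. Not in local scope, so checks enclosing scope (enclosing) and finds acc = 58.
Step 3: result = 58

The answer is 58.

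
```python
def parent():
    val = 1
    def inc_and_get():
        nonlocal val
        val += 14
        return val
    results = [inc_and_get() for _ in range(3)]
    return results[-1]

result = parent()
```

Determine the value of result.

Step 1: val = 1.
Step 2: Three calls to inc_and_get(), each adding 14.
Step 3: Last value = 1 + 14 * 3 = 43

The answer is 43.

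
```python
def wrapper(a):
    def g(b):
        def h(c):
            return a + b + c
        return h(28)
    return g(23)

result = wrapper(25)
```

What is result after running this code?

Step 1: a = 25, b = 23, c = 28 across three nested scopes.
Step 2: h() accesses all three via LEGB rule.
Step 3: result = 25 + 23 + 28 = 76

The answer is 76.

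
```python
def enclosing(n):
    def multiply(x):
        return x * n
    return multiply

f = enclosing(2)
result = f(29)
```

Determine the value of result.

Step 1: enclosing(2) returns multiply closure with n = 2.
Step 2: f(29) computes 29 * 2 = 58.
Step 3: result = 58

The answer is 58.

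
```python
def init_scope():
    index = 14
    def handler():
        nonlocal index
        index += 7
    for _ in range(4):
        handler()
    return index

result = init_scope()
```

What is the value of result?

Step 1: index = 14.
Step 2: handler() is called 4 times in a loop, each adding 7 via nonlocal.
Step 3: index = 14 + 7 * 4 = 42

The answer is 42.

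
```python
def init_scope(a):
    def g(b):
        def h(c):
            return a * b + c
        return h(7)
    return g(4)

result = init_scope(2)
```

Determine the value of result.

Step 1: a = 2, b = 4, c = 7.
Step 2: h() computes a * b + c = 2 * 4 + 7 = 15.
Step 3: result = 15

The answer is 15.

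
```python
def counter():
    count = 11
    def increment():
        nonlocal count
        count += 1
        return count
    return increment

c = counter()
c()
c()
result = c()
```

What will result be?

Step 1: counter() creates closure with count = 11.
Step 2: Each c() call increments count via nonlocal. After 3 calls: 11 + 3 = 14.
Step 3: result = 14

The answer is 14.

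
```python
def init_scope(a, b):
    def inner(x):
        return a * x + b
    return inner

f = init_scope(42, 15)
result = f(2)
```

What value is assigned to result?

Step 1: init_scope(42, 15) captures a = 42, b = 15.
Step 2: f(2) computes 42 * 2 + 15 = 99.
Step 3: result = 99

The answer is 99.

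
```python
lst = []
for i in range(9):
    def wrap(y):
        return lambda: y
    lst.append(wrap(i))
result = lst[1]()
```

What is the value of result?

Step 1: wrap(i) creates a new scope capturing y = i at call time.
Step 2: lst[1] = wrap(1), so its lambda captures y = 1.
Step 3: result = 1 (closure factory fixes late binding)

The answer is 1.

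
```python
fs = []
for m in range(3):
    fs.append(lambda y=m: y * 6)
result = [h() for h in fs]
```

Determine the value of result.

Step 1: Default arg y=m captures m at each iteration.
Step 2: fs[k] has y defaulting to k, returns k * 6.
Step 3: result = [0, 6, 12]

The answer is [0, 6, 12].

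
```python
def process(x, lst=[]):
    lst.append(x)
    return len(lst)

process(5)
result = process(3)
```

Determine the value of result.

Step 1: Mutable default list persists between calls.
Step 2: First call: lst = [5], len = 1. Second call: lst = [5, 3], len = 2.
Step 3: result = 2

The answer is 2.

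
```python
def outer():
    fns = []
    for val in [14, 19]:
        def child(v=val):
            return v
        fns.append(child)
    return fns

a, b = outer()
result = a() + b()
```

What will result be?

Step 1: Default argument v=val captures val at each iteration.
Step 2: a() returns 14 (captured at first iteration), b() returns 19 (captured at second).
Step 3: result = 14 + 19 = 33

The answer is 33.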